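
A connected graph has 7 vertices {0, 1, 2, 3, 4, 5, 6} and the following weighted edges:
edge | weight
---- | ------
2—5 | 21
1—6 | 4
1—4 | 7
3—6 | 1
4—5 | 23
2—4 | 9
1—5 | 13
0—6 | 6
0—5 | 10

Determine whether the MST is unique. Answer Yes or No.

Yes

Sort edges by weight, then run Kruskal:
3—6 (1): add. Components now {0} {1} {2} {3,6} {4} {5}
1—6 (4): add. Components now {0} {1,3,6} {2} {4} {5}
0—6 (6): add. Components now {0,1,3,6} {2} {4} {5}
1—4 (7): add. Components now {0,1,3,4,6} {2} {5}
2—4 (9): add. Components now {0,1,2,3,4,6} {5}
0—5 (10): add. Components now {0,1,2,3,4,5,6}
Every non-tree edge has weight strictly greater than the heaviest edge on the tree path between its endpoints, so the MST is unique.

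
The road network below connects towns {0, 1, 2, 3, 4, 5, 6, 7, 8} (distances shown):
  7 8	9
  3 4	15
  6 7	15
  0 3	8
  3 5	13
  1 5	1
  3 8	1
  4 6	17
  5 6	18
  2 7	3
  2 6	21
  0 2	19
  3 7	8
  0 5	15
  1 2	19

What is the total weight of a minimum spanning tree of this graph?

64

Kruskal's algorithm — process edges by increasing weight (ties by edge label):
1 5 (1): add — endpoints in different components.
3 8 (1): add — endpoints in different components.
2 7 (3): add — endpoints in different components.
0 3 (8): add — endpoints in different components.
3 7 (8): add — endpoints in different components.
7 8 (9): skip — 7 and 8 already connected.
3 5 (13): add — endpoints in different components.
0 5 (15): skip — 0 and 5 already connected.
3 4 (15): add — endpoints in different components.
6 7 (15): add — endpoints in different components.
MST edges: 1 5, 3 8, 2 7, 0 3, 3 7, 3 5, 3 4, 6 7; total weight 1+1+3+8+8+13+15+15 = 64.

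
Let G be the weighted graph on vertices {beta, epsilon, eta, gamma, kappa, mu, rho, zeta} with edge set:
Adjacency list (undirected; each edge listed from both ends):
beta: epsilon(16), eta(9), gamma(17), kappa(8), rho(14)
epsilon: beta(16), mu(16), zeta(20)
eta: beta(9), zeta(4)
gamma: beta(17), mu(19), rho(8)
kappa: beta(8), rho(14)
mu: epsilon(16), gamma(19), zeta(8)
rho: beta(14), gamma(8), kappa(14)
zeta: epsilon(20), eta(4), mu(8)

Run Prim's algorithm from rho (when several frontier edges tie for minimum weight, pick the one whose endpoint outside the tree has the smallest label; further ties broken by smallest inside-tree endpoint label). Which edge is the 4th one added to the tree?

beta-eta

Prim, starting at rho.
Step 1: frontier [gamma-rho 8, beta-rho 14, kappa-rho 14] → take gamma-rho (8); add gamma.
Step 2: frontier [beta-gamma 17, gamma-mu 19, beta-rho 14, kappa-rho 14] → take beta-rho (14); add beta.
Step 3: frontier [beta-kappa 8, beta-eta 9, beta-epsilon 16, gamma-mu 19, kappa-rho 14] → take beta-kappa (8); add kappa.
Step 4: frontier [beta-eta 9, beta-epsilon 16, gamma-mu 19] → take beta-eta (9); add eta.
Step 5: frontier [beta-epsilon 16, eta-zeta 4, gamma-mu 19] → take eta-zeta (4); add zeta.
Step 6: frontier [beta-epsilon 16, gamma-mu 19, mu-zeta 8, epsilon-zeta 20] → take mu-zeta (8); add mu.
Step 7: frontier [beta-epsilon 16, epsilon-mu 16, epsilon-zeta 20] → take beta-epsilon (16); add epsilon.
The 4th edge added is beta-eta.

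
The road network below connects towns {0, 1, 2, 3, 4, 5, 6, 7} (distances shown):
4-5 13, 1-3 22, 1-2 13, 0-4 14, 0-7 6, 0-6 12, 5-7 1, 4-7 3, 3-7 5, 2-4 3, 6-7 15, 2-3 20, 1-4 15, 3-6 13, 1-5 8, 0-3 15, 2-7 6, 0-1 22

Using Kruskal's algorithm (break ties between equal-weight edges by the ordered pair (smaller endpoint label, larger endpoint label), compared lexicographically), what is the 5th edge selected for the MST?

0-7

Kruskal's algorithm — process edges by increasing weight (ties by edge label):
5-7 (1): add — endpoints in different components.
2-4 (3): add — endpoints in different components.
4-7 (3): add — endpoints in different components.
3-7 (5): add — endpoints in different components.
0-7 (6): add — endpoints in different components.
2-7 (6): skip — 2 and 7 already connected.
1-5 (8): add — endpoints in different components.
0-6 (12): add — endpoints in different components.
The 5th edge added is 0-7.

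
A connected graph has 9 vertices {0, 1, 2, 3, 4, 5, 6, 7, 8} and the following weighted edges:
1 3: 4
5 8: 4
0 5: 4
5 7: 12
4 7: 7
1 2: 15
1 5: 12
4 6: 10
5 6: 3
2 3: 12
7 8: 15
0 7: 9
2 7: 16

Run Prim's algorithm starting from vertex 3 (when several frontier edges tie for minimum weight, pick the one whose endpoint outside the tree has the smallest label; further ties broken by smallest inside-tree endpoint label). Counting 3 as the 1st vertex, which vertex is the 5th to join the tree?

6

Prim's algorithm from 3:
Step 1: frontier [1 3 4, 2 3 12] → take 1 3 (4); add 1.
Step 2: frontier [1 5 12, 1 2 15, 2 3 12] → take 2 3 (12); add 2.
Step 3: frontier [1 5 12, 2 7 16] → take 1 5 (12); add 5.
Step 4: frontier [2 7 16, 5 6 3, 0 5 4, 5 8 4, 5 7 12] → take 5 6 (3); add 6.
Step 5: frontier [2 7 16, 0 5 4, 5 8 4, 5 7 12, 4 6 10] → take 0 5 (4); add 0.
Step 6: frontier [0 7 9, 2 7 16, 5 8 4, 5 7 12, 4 6 10] → take 5 8 (4); add 8.
Step 7: frontier [0 7 9, 2 7 16, 5 7 12, 4 6 10, 7 8 15] → take 0 7 (9); add 7.
Step 8: frontier [4 6 10, 4 7 7] → take 4 7 (7); add 4.
Vertex order: 3, 1, 2, 5, 6, 0, 8, 7, 4. The 5th vertex is 6.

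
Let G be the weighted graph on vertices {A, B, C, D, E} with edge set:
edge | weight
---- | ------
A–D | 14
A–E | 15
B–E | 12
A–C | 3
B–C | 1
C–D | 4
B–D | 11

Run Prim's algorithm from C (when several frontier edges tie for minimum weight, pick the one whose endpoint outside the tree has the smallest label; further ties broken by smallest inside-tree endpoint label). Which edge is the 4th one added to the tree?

Prim's algorithm from C:
Step 1: frontier [B–C 1, A–C 3, C–D 4] → take B–C (1); add B.
Step 2: frontier [B–D 11, B–E 12, A–C 3, C–D 4] → take A–C (3); add A.
Step 3: frontier [A–D 14, A–E 15, B–D 11, B–E 12, C–D 4] → take C–D (4); add D.
Step 4: frontier [A–E 15, B–E 12] → take B–E (12); add E.
The 4th edge added is B–E.

B-E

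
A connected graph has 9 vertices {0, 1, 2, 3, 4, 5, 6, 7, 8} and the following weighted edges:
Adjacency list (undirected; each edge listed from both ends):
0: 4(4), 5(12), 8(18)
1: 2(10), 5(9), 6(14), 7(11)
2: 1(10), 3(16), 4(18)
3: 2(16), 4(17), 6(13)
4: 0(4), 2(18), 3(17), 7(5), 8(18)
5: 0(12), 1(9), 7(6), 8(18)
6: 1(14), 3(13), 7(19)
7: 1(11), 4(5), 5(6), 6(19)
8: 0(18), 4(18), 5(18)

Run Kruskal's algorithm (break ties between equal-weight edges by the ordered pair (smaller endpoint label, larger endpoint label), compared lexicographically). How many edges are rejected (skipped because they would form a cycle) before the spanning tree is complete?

4

Kruskal's algorithm — process edges by increasing weight (ties by edge label):
0 4 (4): add — endpoints in different components.
4 7 (5): add — endpoints in different components.
5 7 (6): add — endpoints in different components.
1 5 (9): add — endpoints in different components.
1 2 (10): add — endpoints in different components.
1 7 (11): skip — 1 and 7 already connected.
0 5 (12): skip — 0 and 5 already connected.
3 6 (13): add — endpoints in different components.
1 6 (14): add — endpoints in different components.
2 3 (16): skip — 2 and 3 already connected.
3 4 (17): skip — 3 and 4 already connected.
0 8 (18): add — endpoints in different components.
Edges rejected before the tree was complete: 4.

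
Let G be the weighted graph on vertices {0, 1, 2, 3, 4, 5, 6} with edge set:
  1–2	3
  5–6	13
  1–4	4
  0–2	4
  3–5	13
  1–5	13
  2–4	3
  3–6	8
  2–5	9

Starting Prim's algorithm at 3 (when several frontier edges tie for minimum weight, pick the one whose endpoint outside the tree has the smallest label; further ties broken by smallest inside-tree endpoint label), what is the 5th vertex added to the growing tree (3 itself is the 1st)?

1

Prim, starting at 3.
Step 1: cheapest edge leaving the tree is 3–6 (8); add 6.
Step 2: cheapest edge leaving the tree is 3–5 (13); add 5.
Step 3: cheapest edge leaving the tree is 2–5 (9); add 2.
Step 4: cheapest edge leaving the tree is 1–2 (3); add 1.
Step 5: cheapest edge leaving the tree is 2–4 (3); add 4.
Step 6: cheapest edge leaving the tree is 0–2 (4); add 0.
Vertex order: 3, 6, 5, 2, 1, 4, 0. The 5th vertex is 1.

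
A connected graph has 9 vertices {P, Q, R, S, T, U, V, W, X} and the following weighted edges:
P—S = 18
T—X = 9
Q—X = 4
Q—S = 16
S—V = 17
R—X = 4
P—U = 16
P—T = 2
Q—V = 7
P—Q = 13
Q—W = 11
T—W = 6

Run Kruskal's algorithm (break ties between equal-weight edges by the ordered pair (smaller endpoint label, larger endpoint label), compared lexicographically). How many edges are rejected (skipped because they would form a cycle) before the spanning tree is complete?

2

Kruskal: consider edges lightest-first.
P—T (2): add — endpoints in different components.
Q—X (4): add — endpoints in different components.
R—X (4): add — endpoints in different components.
T—W (6): add — endpoints in different components.
Q—V (7): add — endpoints in different components.
T—X (9): add — endpoints in different components.
Q—W (11): skip — W and Q already connected.
P—Q (13): skip — P and Q already connected.
P—U (16): add — endpoints in different components.
Q—S (16): add — endpoints in different components.
Edges rejected before the tree was complete: 2.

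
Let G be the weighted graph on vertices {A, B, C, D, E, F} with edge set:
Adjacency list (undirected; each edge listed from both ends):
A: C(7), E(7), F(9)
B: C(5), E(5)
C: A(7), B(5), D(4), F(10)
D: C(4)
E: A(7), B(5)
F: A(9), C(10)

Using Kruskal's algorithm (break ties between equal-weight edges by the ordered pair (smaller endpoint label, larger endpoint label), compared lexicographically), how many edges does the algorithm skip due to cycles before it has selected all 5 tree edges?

1

Kruskal: consider edges lightest-first.
C-D (4): add — endpoints in different components.
B-C (5): add — endpoints in different components.
B-E (5): add — endpoints in different components.
A-C (7): add — endpoints in different components.
A-E (7): skip — A and E already connected.
A-F (9): add — endpoints in different components.
Edges rejected before the tree was complete: 1.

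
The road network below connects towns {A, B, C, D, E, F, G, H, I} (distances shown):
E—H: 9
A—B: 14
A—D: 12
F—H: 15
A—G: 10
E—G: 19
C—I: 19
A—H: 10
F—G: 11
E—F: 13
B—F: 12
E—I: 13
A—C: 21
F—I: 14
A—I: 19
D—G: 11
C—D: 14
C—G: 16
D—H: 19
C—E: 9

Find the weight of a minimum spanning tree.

Kruskal: consider edges lightest-first.
C—E (9): add — endpoints in different components.
E—H (9): add — endpoints in different components.
A—G (10): add — endpoints in different components.
A—H (10): add — endpoints in different components.
D—G (11): add — endpoints in different components.
F—G (11): add — endpoints in different components.
A—D (12): skip — A and D already connected.
B—F (12): add — endpoints in different components.
E—F (13): skip — E and F already connected.
E—I (13): add — endpoints in different components.
MST edges: C—E, E—H, A—G, A—H, D—G, F—G, B—F, E—I; total weight 9+9+10+10+11+11+12+13 = 85.

85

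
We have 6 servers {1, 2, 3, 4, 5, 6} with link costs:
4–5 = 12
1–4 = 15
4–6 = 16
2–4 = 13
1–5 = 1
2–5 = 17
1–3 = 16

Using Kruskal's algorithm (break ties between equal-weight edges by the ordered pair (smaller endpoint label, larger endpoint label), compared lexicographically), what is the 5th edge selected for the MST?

Sort edges by weight, then run Kruskal:
1–5 (1): add — endpoints in different components.
4–5 (12): add — endpoints in different components.
2–4 (13): add — endpoints in different components.
1–4 (15): skip — 1 and 4 already connected.
1–3 (16): add — endpoints in different components.
4–6 (16): add — endpoints in different components.
The 5th edge added is 4–6.

4-6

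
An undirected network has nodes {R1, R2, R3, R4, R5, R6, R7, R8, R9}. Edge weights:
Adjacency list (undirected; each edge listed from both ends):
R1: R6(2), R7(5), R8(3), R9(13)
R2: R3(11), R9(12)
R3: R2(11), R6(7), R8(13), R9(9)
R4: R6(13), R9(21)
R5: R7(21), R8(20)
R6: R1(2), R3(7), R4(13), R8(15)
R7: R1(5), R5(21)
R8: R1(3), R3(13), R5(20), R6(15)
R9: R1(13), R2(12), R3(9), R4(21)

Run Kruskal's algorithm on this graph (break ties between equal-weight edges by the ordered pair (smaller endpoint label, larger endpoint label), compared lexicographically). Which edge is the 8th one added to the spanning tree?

Sort edges by weight, then run Kruskal:
R1-R6 (2): add — endpoints in different components.
R1-R8 (3): add — endpoints in different components.
R1-R7 (5): add — endpoints in different components.
R3-R6 (7): add — endpoints in different components.
R3-R9 (9): add — endpoints in different components.
R2-R3 (11): add — endpoints in different components.
R2-R9 (12): skip — R2 and R9 already connected.
R1-R9 (13): skip — R1 and R9 already connected.
R3-R8 (13): skip — R8 and R3 already connected.
R4-R6 (13): add — endpoints in different components.
R6-R8 (15): skip — R6 and R8 already connected.
R5-R8 (20): add — endpoints in different components.
The 8th edge added is R5-R8.

R5-R8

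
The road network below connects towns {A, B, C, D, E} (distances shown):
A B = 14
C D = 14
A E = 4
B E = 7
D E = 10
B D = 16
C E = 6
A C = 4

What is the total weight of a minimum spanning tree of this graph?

Kruskal: consider edges lightest-first.
A C (4): add. Components now {A,C} {B} {D} {E}
A E (4): add. Components now {A,C,E} {B} {D}
C E (6): skip — C and E already connected.
B E (7): add. Components now {A,B,C,E} {D}
D E (10): add. Components now {A,B,C,D,E}
MST edges: A C, A E, B E, D E; total weight 4+4+7+10 = 25.

25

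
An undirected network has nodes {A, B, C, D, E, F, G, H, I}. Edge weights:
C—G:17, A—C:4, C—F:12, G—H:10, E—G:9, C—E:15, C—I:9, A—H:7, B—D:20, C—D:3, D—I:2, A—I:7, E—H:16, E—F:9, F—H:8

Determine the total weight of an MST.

62

Prim's algorithm from I:
Step 1: cheapest edge leaving the tree is D—I (2); add D.
Step 2: cheapest edge leaving the tree is C—D (3); add C.
Step 3: cheapest edge leaving the tree is A—C (4); add A.
Step 4: cheapest edge leaving the tree is A—H (7); add H.
Step 5: cheapest edge leaving the tree is F—H (8); add F.
Step 6: cheapest edge leaving the tree is E—F (9); add E.
Step 7: cheapest edge leaving the tree is E—G (9); add G.
Step 8: cheapest edge leaving the tree is B—D (20); add B.
MST edges: D—I, C—D, A—C, A—H, F—H, E—F, E—G, B—D; total weight 2+3+4+7+8+9+9+20 = 62.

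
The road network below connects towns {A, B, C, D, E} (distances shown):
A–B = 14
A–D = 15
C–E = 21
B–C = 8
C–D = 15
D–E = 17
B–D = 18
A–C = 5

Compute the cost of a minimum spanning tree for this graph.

45

Kruskal's algorithm — process edges by increasing weight (ties by edge label):
A–C (5): add. Components now {A,C} {B} {D} {E}
B–C (8): add. Components now {A,B,C} {D} {E}
A–B (14): skip — A and B already connected.
A–D (15): add. Components now {A,B,C,D} {E}
C–D (15): skip — C and D already connected.
D–E (17): add. Components now {A,B,C,D,E}
MST edges: A–C, B–C, A–D, D–E; total weight 5+8+15+17 = 45.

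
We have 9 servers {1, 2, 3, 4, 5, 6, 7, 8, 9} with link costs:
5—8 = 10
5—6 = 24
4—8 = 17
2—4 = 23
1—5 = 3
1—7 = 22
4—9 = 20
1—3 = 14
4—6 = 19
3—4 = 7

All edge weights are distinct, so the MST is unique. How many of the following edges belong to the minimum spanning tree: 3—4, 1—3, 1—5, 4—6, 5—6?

Kruskal: consider edges lightest-first.
1—5 (3): add — endpoints in different components.
3—4 (7): add — endpoints in different components.
5—8 (10): add — endpoints in different components.
1—3 (14): add — endpoints in different components.
4—8 (17): skip — 4 and 8 already connected.
4—6 (19): add — endpoints in different components.
4—9 (20): add — endpoints in different components.
1—7 (22): add — endpoints in different components.
2—4 (23): add — endpoints in different components.
MST edge set: {1—5, 3—4, 5—8, 1—3, 4—6, 4—9, 1—7, 2—4}.
Of the listed edges, {3—4, 1—3, 1—5, 4—6} are in the MST → 4.

4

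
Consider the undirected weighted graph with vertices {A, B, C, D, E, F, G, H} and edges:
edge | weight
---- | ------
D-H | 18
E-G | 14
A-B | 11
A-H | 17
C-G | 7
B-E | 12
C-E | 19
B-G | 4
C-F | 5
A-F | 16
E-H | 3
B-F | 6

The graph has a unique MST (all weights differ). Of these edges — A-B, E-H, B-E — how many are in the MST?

3

Kruskal: consider edges lightest-first.
E-H (3): add — endpoints in different components.
B-G (4): add — endpoints in different components.
C-F (5): add — endpoints in different components.
B-F (6): add — endpoints in different components.
C-G (7): skip — C and G already connected.
A-B (11): add — endpoints in different components.
B-E (12): add — endpoints in different components.
E-G (14): skip — E and G already connected.
A-F (16): skip — A and F already connected.
A-H (17): skip — A and H already connected.
D-H (18): add — endpoints in different components.
MST edge set: {E-H, B-G, C-F, B-F, A-B, B-E, D-H}.
Of the listed edges, {A-B, E-H, B-E} are in the MST → 3.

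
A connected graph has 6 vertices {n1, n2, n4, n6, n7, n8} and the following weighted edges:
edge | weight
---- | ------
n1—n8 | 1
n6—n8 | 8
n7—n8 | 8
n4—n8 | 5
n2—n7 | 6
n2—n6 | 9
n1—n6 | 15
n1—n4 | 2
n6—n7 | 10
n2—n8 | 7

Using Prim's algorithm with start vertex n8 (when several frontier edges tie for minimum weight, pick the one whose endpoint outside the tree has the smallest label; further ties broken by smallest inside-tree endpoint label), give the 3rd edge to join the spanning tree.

n2-n8

Grow the tree from n8 using Prim:
Step 1: cheapest edge leaving the tree is n1—n8 (1); add n1.
Step 2: cheapest edge leaving the tree is n1—n4 (2); add n4.
Step 3: cheapest edge leaving the tree is n2—n8 (7); add n2.
Step 4: cheapest edge leaving the tree is n2—n7 (6); add n7.
Step 5: cheapest edge leaving the tree is n6—n8 (8); add n6.
The 3rd edge added is n2—n8.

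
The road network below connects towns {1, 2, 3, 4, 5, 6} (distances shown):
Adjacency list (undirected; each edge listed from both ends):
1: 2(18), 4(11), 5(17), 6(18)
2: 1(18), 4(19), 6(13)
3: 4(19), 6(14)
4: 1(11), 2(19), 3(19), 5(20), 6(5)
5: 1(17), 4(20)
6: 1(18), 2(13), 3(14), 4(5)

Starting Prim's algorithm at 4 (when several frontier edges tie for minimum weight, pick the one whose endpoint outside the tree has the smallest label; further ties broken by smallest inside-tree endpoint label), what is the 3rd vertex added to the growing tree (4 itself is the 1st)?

Grow the tree from 4 using Prim:
Step 1: frontier [4—6 5, 1—4 11, 2—4 19, 3—4 19, 4—5 20] → take 4—6 (5); add 6.
Step 2: frontier [1—4 11, 2—4 19, 3—4 19, 4—5 20, 2—6 13, 3—6 14, 1—6 18] → take 1—4 (11); add 1.
Step 3: frontier [1—5 17, 1—2 18, 2—4 19, 3—4 19, 4—5 20, 2—6 13, 3—6 14] → take 2—6 (13); add 2.
Step 4: frontier [1—5 17, 3—4 19, 4—5 20, 3—6 14] → take 3—6 (14); add 3.
Step 5: frontier [1—5 17, 4—5 20] → take 1—5 (17); add 5.
Vertex order: 4, 6, 1, 2, 3, 5. The 3rd vertex is 1.

1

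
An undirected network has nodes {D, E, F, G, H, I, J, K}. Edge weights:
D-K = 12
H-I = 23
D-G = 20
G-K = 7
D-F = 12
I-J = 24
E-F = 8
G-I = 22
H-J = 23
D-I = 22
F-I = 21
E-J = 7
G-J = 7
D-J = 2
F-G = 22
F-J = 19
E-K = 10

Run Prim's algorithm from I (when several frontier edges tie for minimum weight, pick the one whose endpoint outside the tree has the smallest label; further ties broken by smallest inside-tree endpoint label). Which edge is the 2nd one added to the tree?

E-F

Grow the tree from I using Prim:
Step 1: cheapest edge leaving the tree is F-I (21); add F.
Step 2: cheapest edge leaving the tree is E-F (8); add E.
Step 3: cheapest edge leaving the tree is E-J (7); add J.
Step 4: cheapest edge leaving the tree is D-J (2); add D.
Step 5: cheapest edge leaving the tree is G-J (7); add G.
Step 6: cheapest edge leaving the tree is G-K (7); add K.
Step 7: cheapest edge leaving the tree is H-I (23); add H.
The 2nd edge added is E-F.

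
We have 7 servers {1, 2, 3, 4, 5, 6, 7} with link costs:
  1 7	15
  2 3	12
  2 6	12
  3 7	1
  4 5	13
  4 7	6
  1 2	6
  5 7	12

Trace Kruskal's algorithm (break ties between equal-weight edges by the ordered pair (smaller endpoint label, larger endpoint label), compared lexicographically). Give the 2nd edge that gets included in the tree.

Sort edges by weight, then run Kruskal:
3 7 (1): add. Components now {1} {2} {3,7} {4} {5} {6}
1 2 (6): add. Components now {1,2} {3,7} {4} {5} {6}
4 7 (6): add. Components now {1,2} {3,4,7} {5} {6}
2 3 (12): add. Components now {1,2,3,4,7} {5} {6}
2 6 (12): add. Components now {1,2,3,4,6,7} {5}
5 7 (12): add. Components now {1,2,3,4,5,6,7}
The 2nd edge added is 1 2.

1-2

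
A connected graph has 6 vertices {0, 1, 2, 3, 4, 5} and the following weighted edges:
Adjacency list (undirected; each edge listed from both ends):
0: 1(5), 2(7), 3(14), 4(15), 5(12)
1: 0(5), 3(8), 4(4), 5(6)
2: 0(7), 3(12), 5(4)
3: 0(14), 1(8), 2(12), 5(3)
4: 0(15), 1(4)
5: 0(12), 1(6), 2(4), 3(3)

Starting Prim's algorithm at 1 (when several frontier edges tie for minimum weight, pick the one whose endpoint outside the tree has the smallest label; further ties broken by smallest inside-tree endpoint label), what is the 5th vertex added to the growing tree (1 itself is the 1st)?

Prim, starting at 1.
Step 1: frontier [1-4 4, 0-1 5, 1-5 6, 1-3 8] → take 1-4 (4); add 4.
Step 2: frontier [0-1 5, 1-5 6, 1-3 8, 0-4 15] → take 0-1 (5); add 0.
Step 3: frontier [0-2 7, 0-5 12, 0-3 14, 1-5 6, 1-3 8] → take 1-5 (6); add 5.
Step 4: frontier [0-2 7, 0-3 14, 1-3 8, 3-5 3, 2-5 4] → take 3-5 (3); add 3.
Step 5: frontier [0-2 7, 2-3 12, 2-5 4] → take 2-5 (4); add 2.
Vertex order: 1, 4, 0, 5, 3, 2. The 5th vertex is 3.

3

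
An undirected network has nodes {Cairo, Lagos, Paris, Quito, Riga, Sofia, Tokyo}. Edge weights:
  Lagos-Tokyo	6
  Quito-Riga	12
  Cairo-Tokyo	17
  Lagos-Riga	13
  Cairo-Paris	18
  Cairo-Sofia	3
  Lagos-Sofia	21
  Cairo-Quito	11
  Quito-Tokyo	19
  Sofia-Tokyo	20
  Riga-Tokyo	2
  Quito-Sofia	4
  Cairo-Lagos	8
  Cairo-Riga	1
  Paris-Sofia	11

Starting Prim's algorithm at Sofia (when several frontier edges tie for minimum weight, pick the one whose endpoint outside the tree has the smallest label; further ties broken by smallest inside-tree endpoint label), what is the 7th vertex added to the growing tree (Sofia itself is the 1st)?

Paris

Prim, starting at Sofia.
Step 1: cheapest edge leaving the tree is Cairo-Sofia (3); add Cairo.
Step 2: cheapest edge leaving the tree is Cairo-Riga (1); add Riga.
Step 3: cheapest edge leaving the tree is Riga-Tokyo (2); add Tokyo.
Step 4: cheapest edge leaving the tree is Quito-Sofia (4); add Quito.
Step 5: cheapest edge leaving the tree is Lagos-Tokyo (6); add Lagos.
Step 6: cheapest edge leaving the tree is Paris-Sofia (11); add Paris.
Vertex order: Sofia, Cairo, Riga, Tokyo, Quito, Lagos, Paris. The 7th vertex is Paris.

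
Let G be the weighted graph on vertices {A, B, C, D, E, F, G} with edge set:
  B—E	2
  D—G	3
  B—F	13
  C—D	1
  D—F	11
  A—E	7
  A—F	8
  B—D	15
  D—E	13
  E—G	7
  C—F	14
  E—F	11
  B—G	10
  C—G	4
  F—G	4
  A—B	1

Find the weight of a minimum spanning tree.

18

Sort edges by weight, then run Kruskal:
A—B (1): add. Components now {A,B} {C} {D} {E} {F} {G}
C—D (1): add. Components now {A,B} {C,D} {E} {F} {G}
B—E (2): add. Components now {A,B,E} {C,D} {F} {G}
D—G (3): add. Components now {A,B,E} {C,D,G} {F}
C—G (4): skip — C and G already connected.
F—G (4): add. Components now {A,B,E} {C,D,F,G}
A—E (7): skip — A and E already connected.
E—G (7): add. Components now {A,B,C,D,E,F,G}
MST edges: A—B, C—D, B—E, D—G, F—G, E—G; total weight 1+1+2+3+4+7 = 18.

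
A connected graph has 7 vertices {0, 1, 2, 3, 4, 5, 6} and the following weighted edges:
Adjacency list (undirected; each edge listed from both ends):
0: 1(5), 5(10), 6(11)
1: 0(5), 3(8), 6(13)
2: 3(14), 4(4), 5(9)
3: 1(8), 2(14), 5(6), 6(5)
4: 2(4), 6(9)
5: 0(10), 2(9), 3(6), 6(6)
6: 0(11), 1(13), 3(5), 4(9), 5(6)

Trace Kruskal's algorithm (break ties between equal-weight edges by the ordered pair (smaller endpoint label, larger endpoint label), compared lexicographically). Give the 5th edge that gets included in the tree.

Kruskal's algorithm — process edges by increasing weight (ties by edge label):
2-4 (4): add. Components now {0} {1} {2,4} {3} {5} {6}
0-1 (5): add. Components now {0,1} {2,4} {3} {5} {6}
3-6 (5): add. Components now {0,1} {2,4} {3,6} {5}
3-5 (6): add. Components now {0,1} {2,4} {3,5,6}
5-6 (6): skip — 5 and 6 already connected.
1-3 (8): add. Components now {0,1,3,5,6} {2,4}
2-5 (9): add. Components now {0,1,2,3,4,5,6}
The 5th edge added is 1-3.

1-3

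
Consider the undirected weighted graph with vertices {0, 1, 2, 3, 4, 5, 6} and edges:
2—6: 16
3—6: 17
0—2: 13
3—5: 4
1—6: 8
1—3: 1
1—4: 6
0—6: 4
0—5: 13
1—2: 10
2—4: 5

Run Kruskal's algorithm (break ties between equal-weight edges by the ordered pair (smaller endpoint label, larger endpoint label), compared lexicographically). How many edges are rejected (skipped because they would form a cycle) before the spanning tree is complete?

0

Kruskal's algorithm — process edges by increasing weight (ties by edge label):
1—3 (1): add. Components now {0} {1,3} {2} {4} {5} {6}
0—6 (4): add. Components now {0,6} {1,3} {2} {4} {5}
3—5 (4): add. Components now {0,6} {1,3,5} {2} {4}
2—4 (5): add. Components now {0,6} {1,3,5} {2,4}
1—4 (6): add. Components now {0,6} {1,2,3,4,5}
1—6 (8): add. Components now {0,1,2,3,4,5,6}
Edges rejected before the tree was complete: 0.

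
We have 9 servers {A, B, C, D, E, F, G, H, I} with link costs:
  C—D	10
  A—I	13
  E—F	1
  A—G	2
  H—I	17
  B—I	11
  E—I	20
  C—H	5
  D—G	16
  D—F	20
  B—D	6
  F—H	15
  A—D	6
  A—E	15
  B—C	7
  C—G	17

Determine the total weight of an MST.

53

Grow the tree from F using Prim:
Step 1: cheapest edge leaving the tree is E—F (1); add E.
Step 2: cheapest edge leaving the tree is A—E (15); add A.
Step 3: cheapest edge leaving the tree is A—G (2); add G.
Step 4: cheapest edge leaving the tree is A—D (6); add D.
Step 5: cheapest edge leaving the tree is B—D (6); add B.
Step 6: cheapest edge leaving the tree is B—C (7); add C.
Step 7: cheapest edge leaving the tree is C—H (5); add H.
Step 8: cheapest edge leaving the tree is B—I (11); add I.
MST edges: E—F, A—E, A—G, A—D, B—D, B—C, C—H, B—I; total weight 1+15+2+6+6+7+5+11 = 53.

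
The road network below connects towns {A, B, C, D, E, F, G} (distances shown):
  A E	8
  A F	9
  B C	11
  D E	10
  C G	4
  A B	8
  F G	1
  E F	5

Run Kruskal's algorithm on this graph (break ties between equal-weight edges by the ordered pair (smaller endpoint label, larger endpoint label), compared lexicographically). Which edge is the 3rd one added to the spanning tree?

E-F

Kruskal's algorithm — process edges by increasing weight (ties by edge label):
F G (1): add. Components now {A} {B} {C} {D} {E} {F,G}
C G (4): add. Components now {A} {B} {C,F,G} {D} {E}
E F (5): add. Components now {A} {B} {C,E,F,G} {D}
A B (8): add. Components now {A,B} {C,E,F,G} {D}
A E (8): add. Components now {A,B,C,E,F,G} {D}
A F (9): skip — A and F already connected.
D E (10): add. Components now {A,B,C,D,E,F,G}
The 3rd edge added is E F.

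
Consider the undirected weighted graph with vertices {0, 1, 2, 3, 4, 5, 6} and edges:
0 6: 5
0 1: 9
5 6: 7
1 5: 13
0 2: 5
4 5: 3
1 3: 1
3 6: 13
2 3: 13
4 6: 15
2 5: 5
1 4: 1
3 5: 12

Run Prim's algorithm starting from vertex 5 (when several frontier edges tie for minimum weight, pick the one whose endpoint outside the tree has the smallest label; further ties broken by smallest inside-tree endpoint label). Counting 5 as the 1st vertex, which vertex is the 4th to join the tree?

Prim's algorithm from 5:
Step 1: frontier [4 5 3, 2 5 5, 5 6 7, 3 5 12, 1 5 13] → take 4 5 (3); add 4.
Step 2: frontier [1 4 1, 4 6 15, 2 5 5, 5 6 7, 3 5 12, 1 5 13] → take 1 4 (1); add 1.
Step 3: frontier [1 3 1, 0 1 9, 4 6 15, 2 5 5, 5 6 7, 3 5 12] → take 1 3 (1); add 3.
Step 4: frontier [0 1 9, 2 3 13, 3 6 13, 4 6 15, 2 5 5, 5 6 7] → take 2 5 (5); add 2.
Step 5: frontier [0 1 9, 0 2 5, 3 6 13, 4 6 15, 5 6 7] → take 0 2 (5); add 0.
Step 6: frontier [0 6 5, 3 6 13, 4 6 15, 5 6 7] → take 0 6 (5); add 6.
Vertex order: 5, 4, 1, 3, 2, 0, 6. The 4th vertex is 3.

3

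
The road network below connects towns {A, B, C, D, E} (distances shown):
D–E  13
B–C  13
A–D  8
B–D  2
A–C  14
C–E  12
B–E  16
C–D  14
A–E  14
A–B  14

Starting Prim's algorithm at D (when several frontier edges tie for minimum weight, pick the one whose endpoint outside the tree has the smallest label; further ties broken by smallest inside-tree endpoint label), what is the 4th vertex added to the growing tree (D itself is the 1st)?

Grow the tree from D using Prim:
Step 1: cheapest edge leaving the tree is B–D (2); add B.
Step 2: cheapest edge leaving the tree is A–D (8); add A.
Step 3: cheapest edge leaving the tree is B–C (13); add C.
Step 4: cheapest edge leaving the tree is C–E (12); add E.
Vertex order: D, B, A, C, E. The 4th vertex is C.

C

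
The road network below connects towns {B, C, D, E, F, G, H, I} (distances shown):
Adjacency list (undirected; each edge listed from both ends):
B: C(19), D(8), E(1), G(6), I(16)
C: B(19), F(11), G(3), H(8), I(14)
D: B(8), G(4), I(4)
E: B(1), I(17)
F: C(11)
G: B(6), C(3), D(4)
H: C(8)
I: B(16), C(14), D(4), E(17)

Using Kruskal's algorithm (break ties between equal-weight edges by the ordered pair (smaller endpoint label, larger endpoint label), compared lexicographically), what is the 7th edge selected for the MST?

Kruskal's algorithm — process edges by increasing weight (ties by edge label):
B-E (1): add — endpoints in different components.
C-G (3): add — endpoints in different components.
D-G (4): add — endpoints in different components.
D-I (4): add — endpoints in different components.
B-G (6): add — endpoints in different components.
B-D (8): skip — B and D already connected.
C-H (8): add — endpoints in different components.
C-F (11): add — endpoints in different components.
The 7th edge added is C-F.

C-F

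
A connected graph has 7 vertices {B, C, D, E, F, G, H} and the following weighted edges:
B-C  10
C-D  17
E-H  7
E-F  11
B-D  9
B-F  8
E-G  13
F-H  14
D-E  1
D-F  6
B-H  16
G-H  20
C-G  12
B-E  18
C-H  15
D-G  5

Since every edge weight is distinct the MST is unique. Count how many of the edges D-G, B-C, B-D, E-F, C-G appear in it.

Sort edges by weight, then run Kruskal:
D-E (1): add. Components now {B} {C} {D,E} {F} {G} {H}
D-G (5): add. Components now {B} {C} {D,E,G} {F} {H}
D-F (6): add. Components now {B} {C} {D,E,F,G} {H}
E-H (7): add. Components now {B} {C} {D,E,F,G,H}
B-F (8): add. Components now {B,D,E,F,G,H} {C}
B-D (9): skip — B and D already connected.
B-C (10): add. Components now {B,C,D,E,F,G,H}
MST edge set: {D-E, D-G, D-F, E-H, B-F, B-C}.
Of the listed edges, {D-G, B-C} are in the MST → 2.

2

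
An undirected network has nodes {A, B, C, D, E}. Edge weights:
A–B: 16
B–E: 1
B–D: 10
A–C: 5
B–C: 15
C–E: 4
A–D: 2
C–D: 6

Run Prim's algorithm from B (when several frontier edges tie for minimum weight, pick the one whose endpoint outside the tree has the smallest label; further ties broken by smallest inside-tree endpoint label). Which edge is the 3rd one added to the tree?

A-C

Prim, starting at B.
Step 1: frontier [B–E 1, B–D 10, B–C 15, A–B 16] → take B–E (1); add E.
Step 2: frontier [B–D 10, B–C 15, A–B 16, C–E 4] → take C–E (4); add C.
Step 3: frontier [B–D 10, A–B 16, A–C 5, C–D 6] → take A–C (5); add A.
Step 4: frontier [A–D 2, B–D 10, C–D 6] → take A–D (2); add D.
The 3rd edge added is A–C.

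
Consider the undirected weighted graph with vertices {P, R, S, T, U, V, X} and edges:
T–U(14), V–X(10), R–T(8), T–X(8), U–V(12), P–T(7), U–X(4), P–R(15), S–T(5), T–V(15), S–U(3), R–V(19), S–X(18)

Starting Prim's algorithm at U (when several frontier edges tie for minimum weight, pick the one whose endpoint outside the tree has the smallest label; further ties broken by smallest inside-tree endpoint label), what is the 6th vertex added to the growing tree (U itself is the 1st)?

Grow the tree from U using Prim:
Step 1: cheapest edge leaving the tree is S–U (3); add S.
Step 2: cheapest edge leaving the tree is U–X (4); add X.
Step 3: cheapest edge leaving the tree is S–T (5); add T.
Step 4: cheapest edge leaving the tree is P–T (7); add P.
Step 5: cheapest edge leaving the tree is R–T (8); add R.
Step 6: cheapest edge leaving the tree is V–X (10); add V.
Vertex order: U, S, X, T, P, R, V. The 6th vertex is R.

R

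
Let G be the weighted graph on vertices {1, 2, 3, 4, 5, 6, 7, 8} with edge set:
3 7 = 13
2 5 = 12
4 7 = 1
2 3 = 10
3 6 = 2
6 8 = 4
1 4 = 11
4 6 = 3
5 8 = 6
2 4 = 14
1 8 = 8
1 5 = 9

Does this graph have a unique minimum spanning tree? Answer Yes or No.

Yes

Kruskal: consider edges lightest-first.
4 7 (1): add — endpoints in different components.
3 6 (2): add — endpoints in different components.
4 6 (3): add — endpoints in different components.
6 8 (4): add — endpoints in different components.
5 8 (6): add — endpoints in different components.
1 8 (8): add — endpoints in different components.
1 5 (9): skip — 1 and 5 already connected.
2 3 (10): add — endpoints in different components.
Every non-tree edge has weight strictly greater than the heaviest edge on the tree path between its endpoints, so the MST is unique.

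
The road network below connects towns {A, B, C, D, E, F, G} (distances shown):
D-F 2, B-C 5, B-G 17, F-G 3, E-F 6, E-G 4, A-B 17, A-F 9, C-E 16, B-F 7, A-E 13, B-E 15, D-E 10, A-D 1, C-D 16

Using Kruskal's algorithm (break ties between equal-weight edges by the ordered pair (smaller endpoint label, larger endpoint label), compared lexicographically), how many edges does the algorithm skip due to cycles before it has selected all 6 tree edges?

1

Kruskal: consider edges lightest-first.
A-D (1): add. Components now {A,D} {B} {C} {E} {F} {G}
D-F (2): add. Components now {A,D,F} {B} {C} {E} {G}
F-G (3): add. Components now {A,D,F,G} {B} {C} {E}
E-G (4): add. Components now {A,D,E,F,G} {B} {C}
B-C (5): add. Components now {A,D,E,F,G} {B,C}
E-F (6): skip — E and F already connected.
B-F (7): add. Components now {A,B,C,D,E,F,G}
Edges rejected before the tree was complete: 1.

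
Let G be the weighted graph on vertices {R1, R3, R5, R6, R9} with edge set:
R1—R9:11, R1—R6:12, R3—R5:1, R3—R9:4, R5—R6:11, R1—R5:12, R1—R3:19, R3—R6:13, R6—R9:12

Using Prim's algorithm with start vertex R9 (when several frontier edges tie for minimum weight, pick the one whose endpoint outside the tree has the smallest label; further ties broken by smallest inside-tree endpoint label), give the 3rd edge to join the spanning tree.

Prim, starting at R9.
Step 1: cheapest edge leaving the tree is R3—R9 (4); add R3.
Step 2: cheapest edge leaving the tree is R3—R5 (1); add R5.
Step 3: cheapest edge leaving the tree is R1—R9 (11); add R1.
Step 4: cheapest edge leaving the tree is R5—R6 (11); add R6.
The 3rd edge added is R1—R9.

R1-R9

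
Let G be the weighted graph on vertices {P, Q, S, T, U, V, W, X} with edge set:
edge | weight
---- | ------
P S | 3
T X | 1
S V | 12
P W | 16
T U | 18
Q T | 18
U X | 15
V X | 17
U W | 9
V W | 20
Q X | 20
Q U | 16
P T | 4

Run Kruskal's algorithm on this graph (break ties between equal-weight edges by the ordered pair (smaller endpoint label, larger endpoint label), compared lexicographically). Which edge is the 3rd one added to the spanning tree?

Sort edges by weight, then run Kruskal:
T X (1): add — endpoints in different components.
P S (3): add — endpoints in different components.
P T (4): add — endpoints in different components.
U W (9): add — endpoints in different components.
S V (12): add — endpoints in different components.
U X (15): add — endpoints in different components.
P W (16): skip — W and P already connected.
Q U (16): add — endpoints in different components.
The 3rd edge added is P T.

P-T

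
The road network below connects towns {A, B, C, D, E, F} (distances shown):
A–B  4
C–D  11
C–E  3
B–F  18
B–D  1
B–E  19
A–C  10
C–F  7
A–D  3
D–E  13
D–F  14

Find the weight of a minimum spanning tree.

Prim, starting at D.
Step 1: frontier [B–D 1, A–D 3, C–D 11, D–E 13, D–F 14] → take B–D (1); add B.
Step 2: frontier [A–B 4, B–F 18, B–E 19, A–D 3, C–D 11, D–E 13, D–F 14] → take A–D (3); add A.
Step 3: frontier [A–C 10, B–F 18, B–E 19, C–D 11, D–E 13, D–F 14] → take A–C (10); add C.
Step 4: frontier [B–F 18, B–E 19, C–E 3, C–F 7, D–E 13, D–F 14] → take C–E (3); add E.
Step 5: frontier [B–F 18, C–F 7, D–F 14] → take C–F (7); add F.
MST edges: B–D, A–D, A–C, C–E, C–F; total weight 1+3+10+3+7 = 24.

24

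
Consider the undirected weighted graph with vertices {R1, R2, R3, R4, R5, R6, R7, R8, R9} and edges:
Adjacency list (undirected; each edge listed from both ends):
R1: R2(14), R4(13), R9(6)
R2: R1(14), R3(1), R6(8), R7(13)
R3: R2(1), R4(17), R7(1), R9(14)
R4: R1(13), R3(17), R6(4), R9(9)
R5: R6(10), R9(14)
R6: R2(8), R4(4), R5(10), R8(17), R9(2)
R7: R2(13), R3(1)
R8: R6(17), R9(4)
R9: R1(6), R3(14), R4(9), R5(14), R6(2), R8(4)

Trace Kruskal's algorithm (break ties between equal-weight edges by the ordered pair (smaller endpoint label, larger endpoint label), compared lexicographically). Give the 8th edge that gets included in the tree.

R5-R6

Kruskal: consider edges lightest-first.
R2–R3 (1): add — endpoints in different components.
R3–R7 (1): add — endpoints in different components.
R6–R9 (2): add — endpoints in different components.
R4–R6 (4): add — endpoints in different components.
R8–R9 (4): add — endpoints in different components.
R1–R9 (6): add — endpoints in different components.
R2–R6 (8): add — endpoints in different components.
R4–R9 (9): skip — R4 and R9 already connected.
R5–R6 (10): add — endpoints in different components.
The 8th edge added is R5–R6.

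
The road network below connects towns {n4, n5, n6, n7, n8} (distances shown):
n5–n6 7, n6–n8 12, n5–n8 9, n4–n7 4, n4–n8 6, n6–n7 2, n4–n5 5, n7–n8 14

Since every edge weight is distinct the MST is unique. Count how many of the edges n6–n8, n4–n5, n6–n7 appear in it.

Kruskal's algorithm — process edges by increasing weight (ties by edge label):
n6–n7 (2): add — endpoints in different components.
n4–n7 (4): add — endpoints in different components.
n4–n5 (5): add — endpoints in different components.
n4–n8 (6): add — endpoints in different components.
MST edge set: {n6–n7, n4–n7, n4–n5, n4–n8}.
Of the listed edges, {n4–n5, n6–n7} are in the MST → 2.

2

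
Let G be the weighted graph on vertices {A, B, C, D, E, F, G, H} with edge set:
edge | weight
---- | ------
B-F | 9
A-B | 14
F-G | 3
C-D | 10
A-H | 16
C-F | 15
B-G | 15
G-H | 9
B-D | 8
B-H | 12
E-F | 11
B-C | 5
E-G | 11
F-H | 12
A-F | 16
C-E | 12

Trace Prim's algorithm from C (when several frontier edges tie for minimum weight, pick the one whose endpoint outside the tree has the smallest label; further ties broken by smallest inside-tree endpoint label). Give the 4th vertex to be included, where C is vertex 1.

F

Prim's algorithm from C:
Step 1: cheapest edge leaving the tree is B-C (5); add B.
Step 2: cheapest edge leaving the tree is B-D (8); add D.
Step 3: cheapest edge leaving the tree is B-F (9); add F.
Step 4: cheapest edge leaving the tree is F-G (3); add G.
Step 5: cheapest edge leaving the tree is G-H (9); add H.
Step 6: cheapest edge leaving the tree is E-F (11); add E.
Step 7: cheapest edge leaving the tree is A-B (14); add A.
Vertex order: C, B, D, F, G, H, E, A. The 4th vertex is F.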